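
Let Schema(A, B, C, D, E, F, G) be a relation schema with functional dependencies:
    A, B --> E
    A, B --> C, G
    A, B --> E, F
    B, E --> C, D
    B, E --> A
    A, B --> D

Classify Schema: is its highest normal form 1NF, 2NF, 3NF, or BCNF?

Candidate keys: {A, B}, {B, E}. Prime attributes: {A, B, E}.
Each dependency's left side is a superkey — BCNF holds.

BCNF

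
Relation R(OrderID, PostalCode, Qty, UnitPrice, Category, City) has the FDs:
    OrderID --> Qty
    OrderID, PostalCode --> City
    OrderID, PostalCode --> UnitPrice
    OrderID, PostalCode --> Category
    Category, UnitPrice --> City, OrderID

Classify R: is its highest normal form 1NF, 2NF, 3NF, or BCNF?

1NF

Candidate keys: {Category, PostalCode, UnitPrice}, {OrderID, PostalCode}. Prime attributes: {Category, OrderID, PostalCode, UnitPrice}.
OrderID --> Qty: {OrderID}⁺ = {OrderID, Qty}, which is not all of the attributes, so the left side is not a superkey — BCNF is violated.
Because {Qty} is non-prime and the left side of OrderID --> Qty is not a superkey, the relation is not in 3NF.
{OrderID} is a proper subset of the key {OrderID, PostalCode}, and {OrderID}⁺ contains the non-prime attribute {Qty} — a partial dependency, so 2NF is violated.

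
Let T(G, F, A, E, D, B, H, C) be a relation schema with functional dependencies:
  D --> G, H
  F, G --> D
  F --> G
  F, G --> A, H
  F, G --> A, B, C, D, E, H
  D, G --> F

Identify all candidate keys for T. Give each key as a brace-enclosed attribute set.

{D}⁺ = {A, B, C, D, E, F, G, H}, which is every attribute, so {D} is a candidate key.
{F}⁺ = {A, B, C, D, E, F, G, H}, which is every attribute, so {F} is a candidate key.
These are minimal and exhaustive — every other superkey contains one of them.

{D}, {F}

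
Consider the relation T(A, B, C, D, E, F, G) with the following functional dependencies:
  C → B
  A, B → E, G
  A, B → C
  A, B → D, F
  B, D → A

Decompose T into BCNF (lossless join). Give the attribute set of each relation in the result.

Candidate keys of the original relation: {A, B}, {A, C}, {B, D}, {C, D}.
Within {A, B, C, D, E, F, G}: {C}⁺ ∩ {A, B, C, D, E, F, G} = {B, C}, not the whole set, so C → B violates BCNF; decompose into {B, C} and {A, C, D, E, F, G}.
{B, C} has no BCNF violation.
{A, C, D, E, F, G} has no BCNF violation.

{A, C, D, E, F, G}; {B, C}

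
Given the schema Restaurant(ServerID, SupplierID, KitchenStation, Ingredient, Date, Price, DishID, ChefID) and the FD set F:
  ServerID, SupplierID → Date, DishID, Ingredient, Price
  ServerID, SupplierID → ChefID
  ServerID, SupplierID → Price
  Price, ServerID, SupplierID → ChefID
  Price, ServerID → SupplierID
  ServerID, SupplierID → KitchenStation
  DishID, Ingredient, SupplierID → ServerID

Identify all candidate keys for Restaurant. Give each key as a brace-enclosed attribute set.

{DishID, Ingredient, SupplierID}, {Price, ServerID}, {ServerID, SupplierID}

{Price, ServerID}⁺ = {ChefID, Date, DishID, Ingredient, KitchenStation, Price, ServerID, SupplierID} — all of the relation — so {Price, ServerID} is a candidate key.
{ServerID, SupplierID}⁺ = {ChefID, Date, DishID, Ingredient, KitchenStation, Price, ServerID, SupplierID} — all of the relation — so {ServerID, SupplierID} is a candidate key.
{DishID, Ingredient, SupplierID}⁺ = {ChefID, Date, DishID, Ingredient, KitchenStation, Price, ServerID, SupplierID} — all of the relation — so {DishID, Ingredient, SupplierID} is a candidate key.
These are minimal and exhaustive — every other superkey contains one of them.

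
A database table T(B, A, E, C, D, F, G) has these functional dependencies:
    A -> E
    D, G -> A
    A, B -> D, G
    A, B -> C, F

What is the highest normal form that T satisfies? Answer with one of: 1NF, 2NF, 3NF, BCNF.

1NF

Candidate keys: {A, B}, {B, D, G}. Prime attributes: {A, B, D, G}.
For A -> E we have {A}⁺ = {A, E}; {A} is not a superkey, so BCNF fails.
A -> E determines the non-prime attribute {E} from a non-superkey — 3NF is violated.
{A} is a proper subset of the key {A, B}, and {A}⁺ contains the non-prime attribute {E} — a partial dependency, so 2NF is violated.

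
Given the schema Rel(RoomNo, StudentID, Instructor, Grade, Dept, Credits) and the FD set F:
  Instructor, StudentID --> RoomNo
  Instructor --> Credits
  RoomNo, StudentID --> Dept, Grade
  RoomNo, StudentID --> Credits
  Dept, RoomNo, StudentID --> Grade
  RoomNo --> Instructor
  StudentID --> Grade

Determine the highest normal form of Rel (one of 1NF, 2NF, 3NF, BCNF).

Candidate keys: {Instructor, StudentID}, {RoomNo, StudentID}. Prime attributes: {Instructor, RoomNo, StudentID}.
For Instructor --> Credits we have {Instructor}⁺ = {Credits, Instructor}; {Instructor} is not a superkey, so BCNF fails.
Instructor --> Credits has non-prime {Credits} on the right and a non-superkey on the left, so 3NF fails.
{Instructor} is a proper subset of the key {Instructor, StudentID}, and {Instructor}⁺ contains the non-prime attribute {Credits} — a partial dependency, so 2NF is violated.

1NF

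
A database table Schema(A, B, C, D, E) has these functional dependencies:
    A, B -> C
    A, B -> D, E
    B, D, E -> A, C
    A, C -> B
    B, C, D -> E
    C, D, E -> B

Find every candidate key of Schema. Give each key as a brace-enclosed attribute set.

{A, B} is a candidate key since {A, B}⁺ = {A, B, C, D, E} covers every attribute.
{A, C} is a candidate key since {A, C}⁺ = {A, B, C, D, E} covers every attribute.
{B, C, D} is a candidate key since {B, C, D}⁺ = {A, B, C, D, E} covers every attribute.
{B, D, E} is a candidate key since {B, D, E}⁺ = {A, B, C, D, E} covers every attribute.
{C, D, E} is a candidate key since {C, D, E}⁺ = {A, B, C, D, E} covers every attribute.
These are minimal and exhaustive — every other superkey contains one of them.

{A, B}, {A, C}, {B, C, D}, {B, D, E}, {C, D, E}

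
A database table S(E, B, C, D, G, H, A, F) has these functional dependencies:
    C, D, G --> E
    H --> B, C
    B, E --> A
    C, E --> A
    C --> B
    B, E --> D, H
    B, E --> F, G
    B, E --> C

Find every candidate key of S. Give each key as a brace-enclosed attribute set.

{B, E}, {C, D, G}, {C, E}, {D, G, H}, {E, H}

{B, E}⁺ = {A, B, C, D, E, F, G, H} — all of the relation — so {B, E} is a candidate key.
{C, E}⁺ = {A, B, C, D, E, F, G, H} — all of the relation — so {C, E} is a candidate key.
{E, H}⁺ = {A, B, C, D, E, F, G, H} — all of the relation — so {E, H} is a candidate key.
{C, D, G}⁺ = {A, B, C, D, E, F, G, H} — all of the relation — so {C, D, G} is a candidate key.
{D, G, H}⁺ = {A, B, C, D, E, F, G, H} — all of the relation — so {D, G, H} is a candidate key.
Any other superkey properly contains one of these, so there are no further candidate keys.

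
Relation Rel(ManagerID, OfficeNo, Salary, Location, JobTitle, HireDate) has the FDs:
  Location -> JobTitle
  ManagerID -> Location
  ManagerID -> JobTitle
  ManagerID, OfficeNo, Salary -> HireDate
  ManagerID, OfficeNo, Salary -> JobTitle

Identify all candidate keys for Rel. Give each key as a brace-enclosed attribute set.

{ManagerID, OfficeNo, Salary}

{ManagerID, OfficeNo, Salary} never appear on the right of any FD, so every key must include all of them.
{ManagerID, OfficeNo, Salary}⁺ = {HireDate, JobTitle, Location, ManagerID, OfficeNo, Salary} — all of the relation — so {ManagerID, OfficeNo, Salary} is a candidate key.
No other minimal set has full closure, so this is the only candidate key.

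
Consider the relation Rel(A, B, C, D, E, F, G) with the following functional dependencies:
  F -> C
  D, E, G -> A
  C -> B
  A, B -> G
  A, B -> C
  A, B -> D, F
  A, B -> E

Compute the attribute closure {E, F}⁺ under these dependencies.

Start with {E, F}.
F -> C applies; add {C} → now {C, E, F}.
C -> B applies; add {B} → now {B, C, E, F}.
No further FD applies.

{B, C, E, F}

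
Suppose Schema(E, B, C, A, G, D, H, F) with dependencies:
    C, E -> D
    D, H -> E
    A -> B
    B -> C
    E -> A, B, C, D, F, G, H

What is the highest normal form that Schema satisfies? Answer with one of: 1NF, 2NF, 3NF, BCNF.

2NF

Candidate keys: {D, H}, {E}. Prime attributes: {D, E, H}.
For A -> B we have {A}⁺ = {A, B, C}; {A} is not a superkey, so BCNF fails.
A -> B has non-prime {B} on the right and a non-superkey on the left, so 3NF fails.
No proper subset of a key has a non-prime attribute in its closure, so there is no partial dependency; 2NF holds.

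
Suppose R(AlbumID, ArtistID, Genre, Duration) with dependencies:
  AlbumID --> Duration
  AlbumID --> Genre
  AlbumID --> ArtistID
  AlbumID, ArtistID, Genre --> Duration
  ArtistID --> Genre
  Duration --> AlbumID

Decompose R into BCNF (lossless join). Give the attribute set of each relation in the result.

Candidate keys of the original relation: {AlbumID}, {Duration}.
Within {AlbumID, ArtistID, Duration, Genre}: {ArtistID}⁺ ∩ {AlbumID, ArtistID, Duration, Genre} = {ArtistID, Genre}, not the whole set, so ArtistID --> Genre violates BCNF; decompose into {ArtistID, Genre} and {AlbumID, ArtistID, Duration}.
{ArtistID, Genre}: every determinant is a superkey — BCNF.
{AlbumID, ArtistID, Duration}: every determinant is a superkey — BCNF.

{AlbumID, ArtistID, Duration}; {ArtistID, Genre}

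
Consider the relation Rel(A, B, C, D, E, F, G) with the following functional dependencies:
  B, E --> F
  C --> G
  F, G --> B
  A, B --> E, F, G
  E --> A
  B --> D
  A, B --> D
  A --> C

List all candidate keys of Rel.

{A, B}, {A, F}, {B, E}, {E, F}

{A, B} is a candidate key since {A, B}⁺ = {A, B, C, D, E, F, G} covers every attribute.
{A, F} is a candidate key since {A, F}⁺ = {A, B, C, D, E, F, G} covers every attribute.
{B, E} is a candidate key since {B, E}⁺ = {A, B, C, D, E, F, G} covers every attribute.
{E, F} is a candidate key since {E, F}⁺ = {A, B, C, D, E, F, G} covers every attribute.
These are minimal and exhaustive — every other superkey contains one of them.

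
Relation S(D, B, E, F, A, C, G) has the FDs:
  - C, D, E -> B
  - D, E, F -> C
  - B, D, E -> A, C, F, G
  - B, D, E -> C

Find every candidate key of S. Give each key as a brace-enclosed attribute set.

No FD produces {D, E}, so they must be in every candidate key.
{B, D, E}⁺ = {A, B, C, D, E, F, G} — all of the relation — so {B, D, E} is a candidate key.
{C, D, E}⁺ = {A, B, C, D, E, F, G} — all of the relation — so {C, D, E} is a candidate key.
{D, E, F}⁺ = {A, B, C, D, E, F, G} — all of the relation — so {D, E, F} is a candidate key.
No proper subset of any of these is a key, and no other minimal superkey exists.

{B, D, E}, {C, D, E}, {D, E, F}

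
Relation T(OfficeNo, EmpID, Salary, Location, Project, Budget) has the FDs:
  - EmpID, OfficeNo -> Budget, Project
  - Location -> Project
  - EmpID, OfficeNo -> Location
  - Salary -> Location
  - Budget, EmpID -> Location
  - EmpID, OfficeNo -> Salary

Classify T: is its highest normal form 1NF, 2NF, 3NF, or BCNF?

2NF

Candidate key: {EmpID, OfficeNo}. Prime attributes: {EmpID, OfficeNo}.
Location -> Project: {Location}⁺ = {Location, Project}, which is not all of the attributes, so the left side is not a superkey — BCNF is violated.
Location -> Project determines the non-prime attribute {Project} from a non-superkey — 3NF is violated.
Checking every proper subset of each key, none determines a non-prime attribute — 2NF is satisfied.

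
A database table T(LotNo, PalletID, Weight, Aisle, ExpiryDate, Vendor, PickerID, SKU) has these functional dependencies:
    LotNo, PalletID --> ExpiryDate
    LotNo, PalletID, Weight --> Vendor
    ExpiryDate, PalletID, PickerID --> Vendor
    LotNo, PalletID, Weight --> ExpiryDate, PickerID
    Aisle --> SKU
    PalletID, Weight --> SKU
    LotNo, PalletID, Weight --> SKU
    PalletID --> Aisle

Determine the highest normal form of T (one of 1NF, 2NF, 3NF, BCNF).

1NF

Candidate key: {LotNo, PalletID, Weight}. Prime attributes: {LotNo, PalletID, Weight}.
For LotNo, PalletID --> ExpiryDate we have {LotNo, PalletID}⁺ = {Aisle, ExpiryDate, LotNo, PalletID, SKU}; {LotNo, PalletID} is not a superkey, so BCNF fails.
LotNo, PalletID --> ExpiryDate determines the non-prime attribute {ExpiryDate} from a non-superkey — 3NF is violated.
{PalletID} is a proper subset of the key {LotNo, PalletID, Weight}, and {PalletID}⁺ contains the non-prime attributes {Aisle, SKU} — a partial dependency, so 2NF is violated.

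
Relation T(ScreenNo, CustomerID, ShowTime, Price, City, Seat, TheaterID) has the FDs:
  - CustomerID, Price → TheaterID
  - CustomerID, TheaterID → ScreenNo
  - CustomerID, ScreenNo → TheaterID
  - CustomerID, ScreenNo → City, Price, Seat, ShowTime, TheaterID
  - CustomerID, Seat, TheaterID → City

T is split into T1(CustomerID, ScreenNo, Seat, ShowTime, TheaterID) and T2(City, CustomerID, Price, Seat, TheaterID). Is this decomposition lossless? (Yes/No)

The shared attributes are {CustomerID, Seat, TheaterID} and {CustomerID, Seat, TheaterID}⁺ = {City, CustomerID, Price, ScreenNo, Seat, ShowTime, TheaterID}.
Since T1 ⊆ {City, CustomerID, Price, ScreenNo, Seat, ShowTime, TheaterID}, the intersection is a superkey of T1; the decomposition is lossless.

Yes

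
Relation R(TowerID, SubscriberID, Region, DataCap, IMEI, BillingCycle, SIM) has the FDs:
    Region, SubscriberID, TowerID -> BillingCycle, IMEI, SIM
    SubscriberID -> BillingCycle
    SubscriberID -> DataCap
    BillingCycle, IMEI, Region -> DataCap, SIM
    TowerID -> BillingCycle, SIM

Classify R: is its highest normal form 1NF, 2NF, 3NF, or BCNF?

Candidate key: {Region, SubscriberID, TowerID}. Prime attributes: {Region, SubscriberID, TowerID}.
SubscriberID -> BillingCycle breaks BCNF: {SubscriberID}⁺ = {BillingCycle, DataCap, SubscriberID}, so {SubscriberID} is not a superkey.
SubscriberID -> BillingCycle determines the non-prime attribute {BillingCycle} from a non-superkey — 3NF is violated.
Since {SubscriberID} ⊂ {Region, SubscriberID, TowerID} and {SubscriberID}⁺ ⊇ {BillingCycle, DataCap} with {BillingCycle, DataCap} non-prime, there is a partial dependency; 2NF fails.

1NF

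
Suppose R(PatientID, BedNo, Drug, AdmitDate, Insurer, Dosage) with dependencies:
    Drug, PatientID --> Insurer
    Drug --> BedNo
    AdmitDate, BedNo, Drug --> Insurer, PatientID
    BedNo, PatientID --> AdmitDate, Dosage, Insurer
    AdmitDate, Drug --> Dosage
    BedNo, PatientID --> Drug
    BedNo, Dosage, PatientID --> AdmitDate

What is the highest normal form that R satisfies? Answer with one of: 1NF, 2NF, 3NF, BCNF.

3NF

Candidate keys: {AdmitDate, Drug}, {BedNo, PatientID}, {Drug, PatientID}. Prime attributes: {AdmitDate, BedNo, Drug, PatientID}.
Drug --> BedNo: {Drug}⁺ = {BedNo, Drug}, which is not all of the attributes, so the left side is not a superkey — BCNF is violated.
Since {BedNo} ⊆ prime attributes and every other non-superkey FD also has a prime right side, the schema is in 3NF.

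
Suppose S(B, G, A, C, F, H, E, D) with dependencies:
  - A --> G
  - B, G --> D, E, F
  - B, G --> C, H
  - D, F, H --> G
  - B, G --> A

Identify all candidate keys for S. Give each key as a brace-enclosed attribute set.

{A, B}, {B, D, F, H}, {B, G}

{B} never appears on the right of any FD, so every key must include it.
Closure of {A, B} is {A, B, C, D, E, F, G, H}, the whole schema; {A, B} is a candidate key.
Closure of {B, G} is {A, B, C, D, E, F, G, H}, the whole schema; {B, G} is a candidate key.
Closure of {B, D, F, H} is {A, B, C, D, E, F, G, H}, the whole schema; {B, D, F, H} is a candidate key.
These are minimal and exhaustive — every other superkey contains one of them.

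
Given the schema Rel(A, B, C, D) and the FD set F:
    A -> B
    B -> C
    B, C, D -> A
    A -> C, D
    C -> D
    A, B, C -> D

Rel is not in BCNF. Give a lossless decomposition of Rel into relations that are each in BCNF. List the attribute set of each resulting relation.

{A, B, C}; {C, D}

Candidate keys of the original relation: {A}, {B}.
Within {A, B, C, D}: {C}⁺ ∩ {A, B, C, D} = {C, D}, not the whole set, so C -> D violates BCNF; decompose into {C, D} and {A, B, C}.
{C, D} is in BCNF.
{A, B, C} is in BCNF.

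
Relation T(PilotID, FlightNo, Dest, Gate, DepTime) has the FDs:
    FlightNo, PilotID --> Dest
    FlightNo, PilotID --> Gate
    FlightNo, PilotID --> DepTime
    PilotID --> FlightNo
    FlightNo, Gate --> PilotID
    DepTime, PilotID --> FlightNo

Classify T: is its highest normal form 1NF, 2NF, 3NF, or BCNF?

Candidate keys: {FlightNo, Gate}, {PilotID}. Prime attributes: {FlightNo, Gate, PilotID}.
Every FD has a superkey on the left, so the relation is in BCNF.

BCNF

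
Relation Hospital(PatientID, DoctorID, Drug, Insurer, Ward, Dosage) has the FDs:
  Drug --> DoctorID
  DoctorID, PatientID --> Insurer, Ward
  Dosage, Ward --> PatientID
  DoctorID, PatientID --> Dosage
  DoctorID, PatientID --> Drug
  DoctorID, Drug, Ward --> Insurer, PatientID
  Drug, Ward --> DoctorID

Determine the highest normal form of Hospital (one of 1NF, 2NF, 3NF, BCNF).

3NF

Candidate keys: {DoctorID, Dosage, Ward}, {DoctorID, PatientID}, {Drug, PatientID}, {Drug, Ward}. Prime attributes: {DoctorID, Dosage, Drug, PatientID, Ward}.
For Drug --> DoctorID we have {Drug}⁺ = {DoctorID, Drug}; {Drug} is not a superkey, so BCNF fails.
But every attribute on its right side ({DoctorID}) is prime, and the same holds for every other non-superkey FD, so 3NF still holds.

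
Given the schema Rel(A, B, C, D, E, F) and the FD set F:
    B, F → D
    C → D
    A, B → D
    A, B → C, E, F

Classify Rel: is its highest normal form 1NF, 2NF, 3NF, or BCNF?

2NF

Candidate key: {A, B}. Prime attributes: {A, B}.
For B, F → D we have {B, F}⁺ = {B, D, F}; {B, F} is not a superkey, so BCNF fails.
B, F → D determines the non-prime attribute {D} from a non-superkey — 3NF is violated.
No proper subset of a key has a non-prime attribute in its closure, so there is no partial dependency; 2NF holds.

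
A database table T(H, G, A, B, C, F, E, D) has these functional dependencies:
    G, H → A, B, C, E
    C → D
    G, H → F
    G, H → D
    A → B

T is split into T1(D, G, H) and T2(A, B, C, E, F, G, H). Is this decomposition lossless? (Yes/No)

Yes

T1 ∩ T2 = {G, H}; its closure under F is {A, B, C, D, E, F, G, H}.
T1 is contained in that closure, so T1 ∩ T2 → T1 holds and the join is lossless.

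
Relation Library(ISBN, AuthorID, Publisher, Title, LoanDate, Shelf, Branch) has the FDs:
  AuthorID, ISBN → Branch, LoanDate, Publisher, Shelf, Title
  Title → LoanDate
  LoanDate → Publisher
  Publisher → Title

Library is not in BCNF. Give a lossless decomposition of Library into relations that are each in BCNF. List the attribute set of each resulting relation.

{AuthorID, Branch, ISBN, Shelf, Title}; {LoanDate, Publisher, Title}

Candidate key of the original relation: {AuthorID, ISBN}.
Within {AuthorID, Branch, ISBN, LoanDate, Publisher, Shelf, Title}: {Title}⁺ ∩ {AuthorID, Branch, ISBN, LoanDate, Publisher, Shelf, Title} = {LoanDate, Publisher, Title}, not the whole set, so Title → LoanDate, Publisher violates BCNF; decompose into {LoanDate, Publisher, Title} and {AuthorID, Branch, ISBN, Shelf, Title}.
{LoanDate, Publisher, Title}: every determinant is a superkey — BCNF.
{AuthorID, Branch, ISBN, Shelf, Title}: every determinant is a superkey — BCNF.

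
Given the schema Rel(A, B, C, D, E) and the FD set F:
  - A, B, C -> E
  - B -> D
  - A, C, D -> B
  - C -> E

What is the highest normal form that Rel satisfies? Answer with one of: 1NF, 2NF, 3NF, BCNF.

1NF

Candidate keys: {A, B, C}, {A, C, D}. Prime attributes: {A, B, C, D}.
B -> D breaks BCNF: {B}⁺ = {B, D}, so {B} is not a superkey.
C -> E has non-prime {E} on the right and a non-superkey on the left, so 3NF fails.
Since {C} ⊂ {A, B, C} and {C}⁺ ⊇ {E} with {E} non-prime, there is a partial dependency; 2NF fails.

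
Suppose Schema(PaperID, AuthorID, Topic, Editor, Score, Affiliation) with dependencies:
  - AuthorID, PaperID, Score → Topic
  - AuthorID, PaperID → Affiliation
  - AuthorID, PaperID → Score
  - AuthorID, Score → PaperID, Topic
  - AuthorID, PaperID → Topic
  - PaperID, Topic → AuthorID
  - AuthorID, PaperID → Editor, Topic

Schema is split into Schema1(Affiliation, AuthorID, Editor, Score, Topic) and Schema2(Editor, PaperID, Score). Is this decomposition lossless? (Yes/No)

Common attributes: {Editor, Score}; their closure is {Editor, Score}.
Neither Schema1 nor Schema2 is contained in that closure, so the decomposition is lossy.

No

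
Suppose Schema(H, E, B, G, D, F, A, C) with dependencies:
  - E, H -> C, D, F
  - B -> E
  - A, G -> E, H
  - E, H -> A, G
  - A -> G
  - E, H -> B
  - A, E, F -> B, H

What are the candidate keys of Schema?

{A}, {B, H}, {E, H}

{A}⁺ = {A, B, C, D, E, F, G, H} — all of the relation — so {A} is a candidate key.
{B, H}⁺ = {A, B, C, D, E, F, G, H} — all of the relation — so {B, H} is a candidate key.
{E, H}⁺ = {A, B, C, D, E, F, G, H} — all of the relation — so {E, H} is a candidate key.
No proper subset of any of these is a key, and no other minimal superkey exists.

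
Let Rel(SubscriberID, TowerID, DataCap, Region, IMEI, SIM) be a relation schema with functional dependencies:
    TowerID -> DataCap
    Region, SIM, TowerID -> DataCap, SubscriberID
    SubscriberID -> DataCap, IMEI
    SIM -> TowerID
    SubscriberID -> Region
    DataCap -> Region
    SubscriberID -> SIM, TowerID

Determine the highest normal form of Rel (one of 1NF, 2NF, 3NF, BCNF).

Candidate keys: {SIM}, {SubscriberID}. Prime attributes: {SIM, SubscriberID}.
For TowerID -> DataCap we have {TowerID}⁺ = {DataCap, Region, TowerID}; {TowerID} is not a superkey, so BCNF fails.
Because {DataCap} is non-prime and the left side of TowerID -> DataCap is not a superkey, the relation is not in 3NF.
Every candidate key is a single attribute, so no partial dependency is possible; 2NF holds.

2NF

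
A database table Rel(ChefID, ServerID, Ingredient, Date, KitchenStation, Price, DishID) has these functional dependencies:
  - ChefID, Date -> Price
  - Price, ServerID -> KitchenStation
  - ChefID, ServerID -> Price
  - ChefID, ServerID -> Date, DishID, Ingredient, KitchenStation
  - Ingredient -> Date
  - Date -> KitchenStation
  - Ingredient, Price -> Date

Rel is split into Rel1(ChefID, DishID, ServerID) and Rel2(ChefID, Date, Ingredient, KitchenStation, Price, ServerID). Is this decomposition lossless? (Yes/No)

Yes

The shared attributes are {ChefID, ServerID} and {ChefID, ServerID}⁺ = {ChefID, Date, DishID, Ingredient, KitchenStation, Price, ServerID}.
Rel1 is contained in that closure, so Rel1 ∩ Rel2 -> Rel1 holds and the join is lossless.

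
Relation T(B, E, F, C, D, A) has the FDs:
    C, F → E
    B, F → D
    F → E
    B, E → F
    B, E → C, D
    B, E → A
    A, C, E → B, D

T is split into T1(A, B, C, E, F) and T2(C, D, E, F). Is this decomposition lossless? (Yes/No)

The shared attributes are {C, E, F} and {C, E, F}⁺ = {C, E, F}.
T1 ⊄ {C, E, F} and T2 ⊄ {C, E, F}, so the split is lossy.

No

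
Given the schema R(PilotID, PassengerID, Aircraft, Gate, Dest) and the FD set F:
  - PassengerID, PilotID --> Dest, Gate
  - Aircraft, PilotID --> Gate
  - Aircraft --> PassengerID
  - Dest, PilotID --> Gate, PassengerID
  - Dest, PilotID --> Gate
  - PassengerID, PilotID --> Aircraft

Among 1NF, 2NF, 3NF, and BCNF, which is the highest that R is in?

3NF

Candidate keys: {Aircraft, PilotID}, {Dest, PilotID}, {PassengerID, PilotID}. Prime attributes: {Aircraft, Dest, PassengerID, PilotID}.
For Aircraft --> PassengerID we have {Aircraft}⁺ = {Aircraft, PassengerID}; {Aircraft} is not a superkey, so BCNF fails.
Its right-hand attributes {PassengerID} are all prime, as are those of every other non-superkey FD — the relation is in 3NF.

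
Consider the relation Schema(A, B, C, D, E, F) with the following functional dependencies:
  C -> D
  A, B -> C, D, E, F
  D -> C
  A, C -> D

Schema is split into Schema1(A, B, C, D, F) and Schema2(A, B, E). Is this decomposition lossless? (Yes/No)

Common attributes: {A, B}; their closure is {A, B, C, D, E, F}.
Schema1 is contained in that closure, so Schema1 ∩ Schema2 -> Schema1 holds and the join is lossless.

Yes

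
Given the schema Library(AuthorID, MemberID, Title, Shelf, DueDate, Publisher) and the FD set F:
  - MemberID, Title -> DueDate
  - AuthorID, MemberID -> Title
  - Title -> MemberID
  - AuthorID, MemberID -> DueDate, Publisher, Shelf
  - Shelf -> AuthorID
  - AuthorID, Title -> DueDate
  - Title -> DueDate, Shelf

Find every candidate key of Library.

{Title} is a candidate key since {Title}⁺ = {AuthorID, DueDate, MemberID, Publisher, Shelf, Title} covers every attribute.
{AuthorID, MemberID} is a candidate key since {AuthorID, MemberID}⁺ = {AuthorID, DueDate, MemberID, Publisher, Shelf, Title} covers every attribute.
{MemberID, Shelf} is a candidate key since {MemberID, Shelf}⁺ = {AuthorID, DueDate, MemberID, Publisher, Shelf, Title} covers every attribute.
Any other superkey properly contains one of these, so there are no further candidate keys.

{AuthorID, MemberID}, {MemberID, Shelf}, {Title}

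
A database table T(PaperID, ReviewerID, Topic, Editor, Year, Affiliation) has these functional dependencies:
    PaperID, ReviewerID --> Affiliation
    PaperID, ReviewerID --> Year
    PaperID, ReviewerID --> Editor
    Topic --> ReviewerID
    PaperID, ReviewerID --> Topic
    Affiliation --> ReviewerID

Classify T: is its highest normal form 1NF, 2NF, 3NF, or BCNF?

Candidate keys: {Affiliation, PaperID}, {PaperID, ReviewerID}, {PaperID, Topic}. Prime attributes: {Affiliation, PaperID, ReviewerID, Topic}.
Topic --> ReviewerID: {Topic}⁺ = {ReviewerID, Topic}, which is not all of the attributes, so the left side is not a superkey — BCNF is violated.
Since {ReviewerID} ⊆ prime attributes and every other non-superkey FD also has a prime right side, the schema is in 3NF.

3NF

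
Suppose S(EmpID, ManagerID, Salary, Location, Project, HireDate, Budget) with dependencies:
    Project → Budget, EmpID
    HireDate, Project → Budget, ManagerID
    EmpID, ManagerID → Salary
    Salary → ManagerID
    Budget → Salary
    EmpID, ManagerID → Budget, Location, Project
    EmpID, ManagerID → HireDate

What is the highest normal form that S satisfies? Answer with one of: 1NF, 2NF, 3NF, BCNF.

Candidate keys: {Budget, EmpID}, {EmpID, ManagerID}, {EmpID, Salary}, {Project}. Prime attributes: {Budget, EmpID, ManagerID, Project, Salary}.
Salary → ManagerID: {Salary}⁺ = {ManagerID, Salary}, which is not all of the attributes, so the left side is not a superkey — BCNF is violated.
Since {ManagerID} ⊆ prime attributes and every other non-superkey FD also has a prime right side, the schema is in 3NF.

3NF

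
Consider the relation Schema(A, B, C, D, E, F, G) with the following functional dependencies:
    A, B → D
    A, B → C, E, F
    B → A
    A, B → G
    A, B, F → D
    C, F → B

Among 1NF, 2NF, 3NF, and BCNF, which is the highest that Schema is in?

BCNF

Candidate keys: {B}, {C, F}. Prime attributes: {B, C, F}.
Each dependency's left side is a superkey — BCNF holds.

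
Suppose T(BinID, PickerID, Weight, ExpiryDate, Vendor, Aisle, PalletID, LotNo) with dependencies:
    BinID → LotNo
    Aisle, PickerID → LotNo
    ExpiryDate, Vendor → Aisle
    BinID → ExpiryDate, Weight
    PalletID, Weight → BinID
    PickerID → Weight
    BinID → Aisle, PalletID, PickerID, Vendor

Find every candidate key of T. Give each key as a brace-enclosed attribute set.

Closure of {BinID} is {Aisle, BinID, ExpiryDate, LotNo, PalletID, PickerID, Vendor, Weight}, the whole schema; {BinID} is a candidate key.
Closure of {PalletID, PickerID} is {Aisle, BinID, ExpiryDate, LotNo, PalletID, PickerID, Vendor, Weight}, the whole schema; {PalletID, PickerID} is a candidate key.
Closure of {PalletID, Weight} is {Aisle, BinID, ExpiryDate, LotNo, PalletID, PickerID, Vendor, Weight}, the whole schema; {PalletID, Weight} is a candidate key.
No proper subset of any of these is a key, and no other minimal superkey exists.

{BinID}, {PalletID, PickerID}, {PalletID, Weight}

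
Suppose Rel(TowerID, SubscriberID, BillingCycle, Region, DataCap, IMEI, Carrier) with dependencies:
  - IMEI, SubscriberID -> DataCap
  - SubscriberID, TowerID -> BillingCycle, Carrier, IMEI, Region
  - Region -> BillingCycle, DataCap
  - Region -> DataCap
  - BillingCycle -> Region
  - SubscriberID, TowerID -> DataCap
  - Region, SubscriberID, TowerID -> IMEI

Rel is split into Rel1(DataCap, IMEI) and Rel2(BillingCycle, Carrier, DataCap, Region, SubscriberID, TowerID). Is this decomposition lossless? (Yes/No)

No

Common attributes: {DataCap}; their closure is {DataCap}.
Neither Rel1 nor Rel2 is contained in that closure, so the decomposition is lossy.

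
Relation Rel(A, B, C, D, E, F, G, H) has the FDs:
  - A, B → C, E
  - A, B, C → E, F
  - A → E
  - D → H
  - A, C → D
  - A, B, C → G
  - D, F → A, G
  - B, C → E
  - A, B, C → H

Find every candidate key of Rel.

{A, B}, {B, D, F}

Attributes never on any right-hand side: {B} — every candidate key must contain it.
{A, B} is a candidate key since {A, B}⁺ = {A, B, C, D, E, F, G, H} covers every attribute.
{B, D, F} is a candidate key since {B, D, F}⁺ = {A, B, C, D, E, F, G, H} covers every attribute.
These are minimal and exhaustive — every other superkey contains one of them.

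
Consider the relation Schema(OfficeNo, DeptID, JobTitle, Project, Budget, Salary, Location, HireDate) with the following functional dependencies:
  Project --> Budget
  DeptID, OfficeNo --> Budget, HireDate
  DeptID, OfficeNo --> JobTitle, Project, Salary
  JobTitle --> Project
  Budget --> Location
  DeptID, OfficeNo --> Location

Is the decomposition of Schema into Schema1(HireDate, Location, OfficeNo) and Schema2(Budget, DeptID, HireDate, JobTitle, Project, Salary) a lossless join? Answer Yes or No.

Schema1 ∩ Schema2 = {HireDate}; its closure under F is {HireDate}.
Neither Schema1 nor Schema2 is contained in that closure, so the decomposition is lossy.

No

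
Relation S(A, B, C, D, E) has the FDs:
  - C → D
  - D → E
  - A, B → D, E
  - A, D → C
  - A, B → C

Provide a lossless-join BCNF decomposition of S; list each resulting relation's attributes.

{A, B, C}; {C, D}; {D, E}

Candidate key of the original relation: {A, B}.
Within {A, B, C, D, E}: {C}⁺ ∩ {A, B, C, D, E} = {C, D, E}, not the whole set, so C → D, E violates BCNF; decompose into {C, D, E} and {A, B, C}.
Within {C, D, E}: {D}⁺ ∩ {C, D, E} = {D, E}, not the whole set, so D → E violates BCNF; decompose into {D, E} and {C, D}.
{D, E} has no BCNF violation.
{C, D} has no BCNF violation.
{A, B, C} has no BCNF violation.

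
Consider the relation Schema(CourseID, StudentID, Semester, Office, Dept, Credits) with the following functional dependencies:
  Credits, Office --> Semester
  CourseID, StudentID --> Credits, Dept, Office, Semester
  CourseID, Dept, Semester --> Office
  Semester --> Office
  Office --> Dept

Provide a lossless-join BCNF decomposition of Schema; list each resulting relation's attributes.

Candidate key of the original relation: {CourseID, StudentID}.
In {CourseID, Credits, Dept, Office, Semester, StudentID}, {Credits, Office} is not a superkey ({Credits, Office}⁺ restricted to this set is {Credits, Dept, Office, Semester}), so split on Credits, Office --> Dept, Semester into {Credits, Dept, Office, Semester} and {CourseID, Credits, Office, StudentID}.
In {Credits, Dept, Office, Semester}, {Semester} is not a superkey ({Semester}⁺ restricted to this set is {Dept, Office, Semester}), so split on Semester --> Dept, Office into {Dept, Office, Semester} and {Credits, Semester}.
In {Dept, Office, Semester}, {Office} is not a superkey ({Office}⁺ restricted to this set is {Dept, Office}), so split on Office --> Dept into {Dept, Office} and {Office, Semester}.
{Dept, Office}: every determinant is a superkey — BCNF.
{Office, Semester}: every determinant is a superkey — BCNF.
{Credits, Semester}: every determinant is a superkey — BCNF.
{CourseID, Credits, Office, StudentID}: every determinant is a superkey — BCNF.

{CourseID, Credits, Office, StudentID}; {Credits, Semester}; {Dept, Office}; {Office, Semester}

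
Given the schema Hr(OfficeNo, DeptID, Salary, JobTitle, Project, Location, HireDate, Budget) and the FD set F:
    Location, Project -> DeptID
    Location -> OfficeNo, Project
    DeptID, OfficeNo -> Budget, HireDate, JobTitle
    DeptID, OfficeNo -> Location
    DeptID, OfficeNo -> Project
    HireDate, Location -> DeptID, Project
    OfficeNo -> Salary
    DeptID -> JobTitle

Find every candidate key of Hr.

{DeptID, OfficeNo}, {Location}

{Location} is a candidate key since {Location}⁺ = {Budget, DeptID, HireDate, JobTitle, Location, OfficeNo, Project, Salary} covers every attribute.
{DeptID, OfficeNo} is a candidate key since {DeptID, OfficeNo}⁺ = {Budget, DeptID, HireDate, JobTitle, Location, OfficeNo, Project, Salary} covers every attribute.
No proper subset of any of these is a key, and no other minimal superkey exists.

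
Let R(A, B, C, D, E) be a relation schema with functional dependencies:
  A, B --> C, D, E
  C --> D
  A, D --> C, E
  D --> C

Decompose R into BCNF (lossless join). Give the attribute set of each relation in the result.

{A, B, C}; {A, C, E}; {C, D}

Candidate key of the original relation: {A, B}.
Within {A, B, C, D, E}: {C}⁺ ∩ {A, B, C, D, E} = {C, D}, not the whole set, so C --> D violates BCNF; decompose into {C, D} and {A, B, C, E}.
{C, D} is in BCNF.
Within {A, B, C, E}: {A, C}⁺ ∩ {A, B, C, E} = {A, C, E}, not the whole set, so A, C --> E violates BCNF; decompose into {A, C, E} and {A, B, C}.
{A, C, E} is in BCNF.
{A, B, C} is in BCNF.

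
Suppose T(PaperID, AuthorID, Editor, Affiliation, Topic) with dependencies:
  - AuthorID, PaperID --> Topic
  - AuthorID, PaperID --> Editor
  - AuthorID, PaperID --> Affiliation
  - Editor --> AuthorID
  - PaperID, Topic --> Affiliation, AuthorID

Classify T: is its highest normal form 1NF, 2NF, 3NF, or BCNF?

Candidate keys: {AuthorID, PaperID}, {Editor, PaperID}, {PaperID, Topic}. Prime attributes: {AuthorID, Editor, PaperID, Topic}.
For Editor --> AuthorID we have {Editor}⁺ = {AuthorID, Editor}; {Editor} is not a superkey, so BCNF fails.
Its right-hand attributes {AuthorID} are all prime, as are those of every other non-superkey FD — the relation is in 3NF.

3NF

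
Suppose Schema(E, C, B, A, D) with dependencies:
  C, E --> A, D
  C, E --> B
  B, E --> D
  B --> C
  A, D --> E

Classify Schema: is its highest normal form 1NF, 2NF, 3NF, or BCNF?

Candidate keys: {A, B, D}, {A, C, D}, {B, E}, {C, E}. Prime attributes: {A, B, C, D, E}.
B --> C breaks BCNF: {B}⁺ = {B, C}, so {B} is not a superkey.
But every attribute on its right side ({C}) is prime, and the same holds for every other non-superkey FD, so 3NF still holds.

3NF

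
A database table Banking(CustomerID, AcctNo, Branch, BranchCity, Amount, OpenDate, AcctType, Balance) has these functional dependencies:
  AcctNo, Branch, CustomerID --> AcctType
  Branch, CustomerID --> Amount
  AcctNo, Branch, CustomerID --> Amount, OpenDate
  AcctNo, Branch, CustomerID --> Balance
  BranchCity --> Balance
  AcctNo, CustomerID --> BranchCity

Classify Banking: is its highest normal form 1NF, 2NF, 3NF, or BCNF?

1NF

Candidate key: {AcctNo, Branch, CustomerID}. Prime attributes: {AcctNo, Branch, CustomerID}.
For Branch, CustomerID --> Amount we have {Branch, CustomerID}⁺ = {Amount, Branch, CustomerID}; {Branch, CustomerID} is not a superkey, so BCNF fails.
Because {Amount} is non-prime and the left side of Branch, CustomerID --> Amount is not a superkey, the relation is not in 3NF.
{AcctNo, CustomerID} is a proper subset of the key {AcctNo, Branch, CustomerID}, and {AcctNo, CustomerID}⁺ contains the non-prime attributes {Balance, BranchCity} — a partial dependency, so 2NF is violated.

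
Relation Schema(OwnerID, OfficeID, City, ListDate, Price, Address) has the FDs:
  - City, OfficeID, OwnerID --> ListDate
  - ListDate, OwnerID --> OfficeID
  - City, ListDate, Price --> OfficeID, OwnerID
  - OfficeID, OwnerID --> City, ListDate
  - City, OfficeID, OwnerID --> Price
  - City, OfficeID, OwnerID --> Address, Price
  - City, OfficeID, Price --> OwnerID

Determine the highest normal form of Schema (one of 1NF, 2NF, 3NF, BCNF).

BCNF

Candidate keys: {City, ListDate, Price}, {City, OfficeID, Price}, {ListDate, OwnerID}, {OfficeID, OwnerID}. Prime attributes: {City, ListDate, OfficeID, OwnerID, Price}.
Each dependency's left side is a superkey — BCNF holds.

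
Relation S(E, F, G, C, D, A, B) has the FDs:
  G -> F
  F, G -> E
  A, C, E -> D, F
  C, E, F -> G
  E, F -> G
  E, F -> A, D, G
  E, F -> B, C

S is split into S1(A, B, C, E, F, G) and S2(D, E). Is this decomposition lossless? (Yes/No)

No

Common attributes: {E}; their closure is {E}.
The closure covers neither S1 nor S2 entirely; the join is not lossless.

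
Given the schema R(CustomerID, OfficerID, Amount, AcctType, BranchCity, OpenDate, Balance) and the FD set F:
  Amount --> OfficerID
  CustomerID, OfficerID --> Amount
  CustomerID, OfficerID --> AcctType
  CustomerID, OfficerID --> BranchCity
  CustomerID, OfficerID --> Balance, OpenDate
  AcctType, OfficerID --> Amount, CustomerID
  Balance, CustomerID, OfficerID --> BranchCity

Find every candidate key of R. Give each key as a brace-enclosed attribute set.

{AcctType, Amount} is a candidate key since {AcctType, Amount}⁺ = {AcctType, Amount, Balance, BranchCity, CustomerID, OfficerID, OpenDate} covers every attribute.
{AcctType, OfficerID} is a candidate key since {AcctType, OfficerID}⁺ = {AcctType, Amount, Balance, BranchCity, CustomerID, OfficerID, OpenDate} covers every attribute.
{Amount, CustomerID} is a candidate key since {Amount, CustomerID}⁺ = {AcctType, Amount, Balance, BranchCity, CustomerID, OfficerID, OpenDate} covers every attribute.
{CustomerID, OfficerID} is a candidate key since {CustomerID, OfficerID}⁺ = {AcctType, Amount, Balance, BranchCity, CustomerID, OfficerID, OpenDate} covers every attribute.
Any other superkey properly contains one of these, so there are no further candidate keys.

{AcctType, Amount}, {AcctType, OfficerID}, {Amount, CustomerID}, {CustomerID, OfficerID}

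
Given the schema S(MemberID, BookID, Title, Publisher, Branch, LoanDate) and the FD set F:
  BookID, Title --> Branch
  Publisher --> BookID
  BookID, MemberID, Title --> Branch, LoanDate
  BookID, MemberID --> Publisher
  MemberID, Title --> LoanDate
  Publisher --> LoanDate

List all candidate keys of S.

{MemberID, Title} never appear on the right of any FD, so every key must include all of them.
Closure of {BookID, MemberID, Title} is {BookID, Branch, LoanDate, MemberID, Publisher, Title}, the whole schema; {BookID, MemberID, Title} is a candidate key.
Closure of {MemberID, Publisher, Title} is {BookID, Branch, LoanDate, MemberID, Publisher, Title}, the whole schema; {MemberID, Publisher, Title} is a candidate key.
These are minimal and exhaustive — every other superkey contains one of them.

{BookID, MemberID, Title}, {MemberID, Publisher, Title}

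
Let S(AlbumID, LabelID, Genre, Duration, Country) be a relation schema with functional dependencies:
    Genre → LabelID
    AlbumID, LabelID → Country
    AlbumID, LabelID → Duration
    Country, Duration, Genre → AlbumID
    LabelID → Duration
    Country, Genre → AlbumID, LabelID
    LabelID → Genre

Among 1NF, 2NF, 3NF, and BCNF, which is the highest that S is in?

1NF

Candidate keys: {AlbumID, Genre}, {AlbumID, LabelID}, {Country, Genre}, {Country, LabelID}. Prime attributes: {AlbumID, Country, Genre, LabelID}.
Genre → LabelID breaks BCNF: {Genre}⁺ = {Duration, Genre, LabelID}, so {Genre} is not a superkey.
LabelID → Duration determines the non-prime attribute {Duration} from a non-superkey — 3NF is violated.
The proper key subset {Genre} of {AlbumID, Genre} determines non-prime {Duration}, so the relation is not even in 2NF.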